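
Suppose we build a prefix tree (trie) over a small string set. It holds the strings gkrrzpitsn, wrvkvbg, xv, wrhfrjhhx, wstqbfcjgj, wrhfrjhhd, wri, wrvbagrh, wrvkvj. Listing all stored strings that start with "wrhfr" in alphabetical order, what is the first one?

wrhfrjhhd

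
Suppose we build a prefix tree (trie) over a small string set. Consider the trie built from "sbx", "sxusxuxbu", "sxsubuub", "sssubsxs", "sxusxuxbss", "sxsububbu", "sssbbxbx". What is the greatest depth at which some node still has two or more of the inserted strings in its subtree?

The deepest shared node is where two words last agree before diverging.
"sxusxuxbss" and "sxusxuxbu" agree on "sxusxuxb" (8 characters) before diverging; nothing deeper is shared.
Longest shared-prefix length: 8

8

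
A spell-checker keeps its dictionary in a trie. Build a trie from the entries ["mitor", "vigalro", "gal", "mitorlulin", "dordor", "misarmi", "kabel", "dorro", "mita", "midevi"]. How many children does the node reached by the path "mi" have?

Follow the path "mi" to its node, then look at its outgoing edges.
Characters that immediately follow "mi" among the stored strings: {d, s, t}.
That node has 3 child edges.

3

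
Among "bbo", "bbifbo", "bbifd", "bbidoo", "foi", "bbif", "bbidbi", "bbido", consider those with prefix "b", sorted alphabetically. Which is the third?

bbidoo

DFS of the "b" subtree visits, in order: "bbidbi", "bbido", "bbidoo", "bbif", "bbifbo", "bbifd", "bbo"
Position 3: bbidoo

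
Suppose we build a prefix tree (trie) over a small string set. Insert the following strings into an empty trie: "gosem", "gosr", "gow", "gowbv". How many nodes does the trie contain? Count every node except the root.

9

For each word, the new-node count is its length minus the longest prefix already in the trie:
  "gosem" → 5 new (g, o, s, e, m)
  "gosr" → prefix "gos" already present; 1 new (r)
  "gow" → prefix "go" already present; 1 new (w)
  "gowbv" → prefix "gow" already present; 2 new (b, v)
Total nodes = 5 + 1 + 1 + 2 = 9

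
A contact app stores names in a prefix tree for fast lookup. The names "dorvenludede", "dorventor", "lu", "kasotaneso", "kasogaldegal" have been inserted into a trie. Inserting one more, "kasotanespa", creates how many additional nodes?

2

Walking "kasotanespa" from the root, the first 9 characters ("kasotanes") follow existing edges; "p" is the first miss.
So 11 − 9 = 2 new nodes.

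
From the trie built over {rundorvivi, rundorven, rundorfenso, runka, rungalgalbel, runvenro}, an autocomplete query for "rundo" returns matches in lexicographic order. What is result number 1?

rundorfenso

Filter for "rundo…" and sort: "rundorfenso", "rundorven", "rundorvivi"
The 1st is rundorfenso.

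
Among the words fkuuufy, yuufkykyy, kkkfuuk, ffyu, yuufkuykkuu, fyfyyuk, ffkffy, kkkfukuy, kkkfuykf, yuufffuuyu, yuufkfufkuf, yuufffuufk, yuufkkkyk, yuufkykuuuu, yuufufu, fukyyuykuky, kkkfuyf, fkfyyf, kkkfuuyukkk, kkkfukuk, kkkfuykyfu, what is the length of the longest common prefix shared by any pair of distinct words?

8

Look for the deepest trie node that still has at least two words in its subtree.
"yuufffuufk" and "yuufffuuyu" agree on "yuufffuu" (8 characters) before diverging; nothing deeper is shared.
Longest shared-prefix length: 8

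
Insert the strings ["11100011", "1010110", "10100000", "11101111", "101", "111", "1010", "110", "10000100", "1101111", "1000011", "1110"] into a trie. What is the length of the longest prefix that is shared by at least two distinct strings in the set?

6

Look for the deepest trie node that still has at least two words in its subtree.
e.g. "10000100" and "1000011" share the prefix "100001" of length 6; no pair shares a longer one.
Longest shared-prefix length: 6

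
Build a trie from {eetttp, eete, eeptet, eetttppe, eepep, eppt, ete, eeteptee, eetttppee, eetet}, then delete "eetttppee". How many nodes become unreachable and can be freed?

After clearing the end-marker at "eetttppee", prune upward until reaching a node still needed by another word.
The suffix "e" (1 node) is used only by "eetttppee"; "eetttppe" is itself a stored word, so pruning stops there.
Nodes removed: 1

1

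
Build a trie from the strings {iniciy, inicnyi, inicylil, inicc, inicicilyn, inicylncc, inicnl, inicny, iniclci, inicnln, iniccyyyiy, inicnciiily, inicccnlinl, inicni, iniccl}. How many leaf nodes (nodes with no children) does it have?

12

A leaf is a node with no children — equivalently, the end of a word that is not a proper prefix of any other stored word.
Those words: "inicccnlinl", "iniccl", "iniccyyyiy", "inicicilyn", "iniciy", "iniclci", "inicnciiily", "inicni", "inicnln", "inicnyi", "inicylil", "inicylncc"
Leaf count: 12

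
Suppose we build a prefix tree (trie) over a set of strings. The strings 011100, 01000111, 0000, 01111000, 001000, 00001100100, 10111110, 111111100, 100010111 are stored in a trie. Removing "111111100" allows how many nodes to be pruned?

8

After clearing the end-marker at "111111100", prune upward until reaching a node still needed by another word.
The suffix "11111100" (8 nodes) is used only by "111111100"; the node for "1" still has the child "0", so pruning stops there.
Nodes removed: 8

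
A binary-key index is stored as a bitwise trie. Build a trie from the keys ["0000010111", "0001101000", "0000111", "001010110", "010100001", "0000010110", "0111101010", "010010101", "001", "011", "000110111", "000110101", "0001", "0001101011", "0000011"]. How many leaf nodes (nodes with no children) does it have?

A leaf is a node with no children — equivalently, the end of a word that is not a proper prefix of any other stored word.
Those words: "0000010110", "0000010111", "0000011", "0000111", "0001101000", "0001101011", "000110111", "001010110", "010010101", "010100001", "0111101010"
Leaf count: 11

11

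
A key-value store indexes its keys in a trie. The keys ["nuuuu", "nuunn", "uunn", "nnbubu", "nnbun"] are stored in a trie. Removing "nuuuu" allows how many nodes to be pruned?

Walk "nuuuu" from the leaf back toward the root, removing each node that no remaining word uses.
The suffix "uu" (2 nodes) is used only by "nuuuu"; the node for "nuu" still has the child "n", so pruning stops there.
Nodes removed: 2

2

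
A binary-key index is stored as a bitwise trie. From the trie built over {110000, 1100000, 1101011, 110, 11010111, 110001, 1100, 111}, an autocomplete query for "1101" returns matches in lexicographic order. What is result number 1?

1101011

Words with prefix "1101", in lexicographic order: "1101011", "11010111"
Position 1: 1101011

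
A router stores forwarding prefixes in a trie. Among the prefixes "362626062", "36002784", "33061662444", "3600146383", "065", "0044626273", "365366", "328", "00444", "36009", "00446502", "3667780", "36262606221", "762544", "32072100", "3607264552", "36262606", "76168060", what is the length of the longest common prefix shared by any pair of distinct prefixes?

9

Equivalently: take the maximum, over all pairs, of their longest common prefix length.
"362626062" and "36262606221" agree on "362626062" (9 characters) before diverging; nothing deeper is shared.
Longest shared-prefix length: 9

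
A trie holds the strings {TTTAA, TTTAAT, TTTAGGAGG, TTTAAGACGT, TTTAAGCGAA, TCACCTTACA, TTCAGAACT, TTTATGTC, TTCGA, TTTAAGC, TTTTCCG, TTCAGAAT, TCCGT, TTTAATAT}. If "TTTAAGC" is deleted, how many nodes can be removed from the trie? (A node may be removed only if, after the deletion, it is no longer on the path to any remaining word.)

Walk "TTTAAGC" from the leaf back toward the root, removing each node that no remaining word uses.
Every node on "TTTAAGC" is still needed (e.g. by "TTTAAGCGAA"), so nothing is freed.
Nodes removed: 0

0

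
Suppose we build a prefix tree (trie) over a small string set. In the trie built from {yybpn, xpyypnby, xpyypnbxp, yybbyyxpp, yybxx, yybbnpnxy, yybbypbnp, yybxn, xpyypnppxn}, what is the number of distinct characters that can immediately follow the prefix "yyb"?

The children of the "yyb" node are the distinct next characters among strings starting with "yyb".
Distinct next characters after "yyb": b, p, x.
That node has 3 child edges.

3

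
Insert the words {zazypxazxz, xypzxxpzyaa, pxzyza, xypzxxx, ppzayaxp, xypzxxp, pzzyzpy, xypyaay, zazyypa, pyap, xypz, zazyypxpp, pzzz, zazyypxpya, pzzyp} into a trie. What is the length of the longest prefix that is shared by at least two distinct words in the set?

8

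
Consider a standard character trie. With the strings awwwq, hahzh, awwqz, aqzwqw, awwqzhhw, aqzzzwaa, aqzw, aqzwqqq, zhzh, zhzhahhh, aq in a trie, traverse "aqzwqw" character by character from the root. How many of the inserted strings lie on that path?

3

Walk "aqzwqw" from the root; an end-of-word marker is hit whenever a stored word is a prefix of "aqzwqw".
Prefixes of the query that are stored words: "aq", "aqzw", "aqzwqw"
Count: 3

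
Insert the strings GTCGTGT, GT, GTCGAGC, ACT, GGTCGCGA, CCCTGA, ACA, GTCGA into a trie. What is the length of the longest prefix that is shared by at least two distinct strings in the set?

5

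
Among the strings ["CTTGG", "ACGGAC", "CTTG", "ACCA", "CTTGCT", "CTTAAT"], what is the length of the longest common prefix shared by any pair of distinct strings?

4

Equivalently: take the maximum, over all pairs, of their longest common prefix length.
"CTTG" and "CTTGCT" agree on "CTTG" (4 characters) before diverging; nothing deeper is shared.
Longest shared-prefix length: 4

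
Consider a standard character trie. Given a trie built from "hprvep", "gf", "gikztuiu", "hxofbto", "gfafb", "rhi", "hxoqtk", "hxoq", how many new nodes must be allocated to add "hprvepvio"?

Walking "hprvepvio" from the root, the first 6 characters ("hprvep") follow existing edges; "v" is the first miss.
New nodes needed: |"hprvepvio"| − 6 = 9 − 6 = 3.

3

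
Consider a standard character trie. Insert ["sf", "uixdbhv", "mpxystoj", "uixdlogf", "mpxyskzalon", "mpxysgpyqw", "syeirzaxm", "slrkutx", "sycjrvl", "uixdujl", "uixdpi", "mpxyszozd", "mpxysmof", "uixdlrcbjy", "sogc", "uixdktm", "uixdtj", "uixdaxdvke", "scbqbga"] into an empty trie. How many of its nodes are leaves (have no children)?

19

Leaves are exactly the stored words that no other stored word extends.
Those words: "mpxysgpyqw", "mpxyskzalon", "mpxysmof", "mpxystoj", "mpxyszozd", "scbqbga", "sf", "slrkutx", "sogc", "sycjrvl", "syeirzaxm", "uixdaxdvke", "uixdbhv", "uixdktm", "uixdlogf", "uixdlrcbjy", "uixdpi", "uixdtj", "uixdujl"
Leaf count: 19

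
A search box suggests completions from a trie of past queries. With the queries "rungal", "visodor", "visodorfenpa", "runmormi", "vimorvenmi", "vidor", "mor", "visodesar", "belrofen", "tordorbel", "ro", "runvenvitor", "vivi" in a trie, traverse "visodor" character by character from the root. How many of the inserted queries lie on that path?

1

Traverse "visodor" character by character; count nodes along the way that are marked as word ends.
Prefixes of the query that are stored words: "visodor"
Count: 1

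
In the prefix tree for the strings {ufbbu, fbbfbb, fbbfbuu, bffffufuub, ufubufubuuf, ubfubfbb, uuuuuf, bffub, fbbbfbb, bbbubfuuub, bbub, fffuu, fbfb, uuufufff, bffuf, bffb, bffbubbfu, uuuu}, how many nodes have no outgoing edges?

A leaf is a node with no children — equivalently, the end of a word that is not a proper prefix of any other stored word.
Those words: "bbbubfuuub", "bbub", "bffbubbfu", "bffffufuub", "bffub", "bffuf", "fbbbfbb", "fbbfbb", "fbbfbuu", "fbfb", "fffuu", "ubfubfbb", "ufbbu", "ufubufubuuf", "uuufufff", "uuuuuf"
Leaf count: 16

16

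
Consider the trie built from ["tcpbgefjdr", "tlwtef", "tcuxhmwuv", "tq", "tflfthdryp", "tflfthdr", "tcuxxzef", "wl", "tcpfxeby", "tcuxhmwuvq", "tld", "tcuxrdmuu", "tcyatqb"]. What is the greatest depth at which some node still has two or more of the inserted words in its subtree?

9

The deepest shared node is where two words last agree before diverging.
e.g. "tcuxhmwuv" and "tcuxhmwuvq" share the prefix "tcuxhmwuv" of length 9; no pair shares a longer one.
Longest shared-prefix length: 9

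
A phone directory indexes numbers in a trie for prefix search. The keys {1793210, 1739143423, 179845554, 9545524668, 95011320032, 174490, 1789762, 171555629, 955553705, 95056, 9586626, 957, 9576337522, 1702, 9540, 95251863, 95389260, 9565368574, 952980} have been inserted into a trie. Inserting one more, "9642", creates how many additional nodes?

3

The longest prefix of "9642" already in the trie is "9" (length 1).
Each of the 3 remaining characters creates one node.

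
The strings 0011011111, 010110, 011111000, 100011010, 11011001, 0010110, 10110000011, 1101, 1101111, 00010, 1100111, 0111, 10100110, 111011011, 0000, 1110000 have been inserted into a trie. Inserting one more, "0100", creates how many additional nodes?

The longest prefix of "0100" already in the trie is "010" (length 3).
New nodes needed: |"0100"| − 3 = 4 − 3 = 1.

1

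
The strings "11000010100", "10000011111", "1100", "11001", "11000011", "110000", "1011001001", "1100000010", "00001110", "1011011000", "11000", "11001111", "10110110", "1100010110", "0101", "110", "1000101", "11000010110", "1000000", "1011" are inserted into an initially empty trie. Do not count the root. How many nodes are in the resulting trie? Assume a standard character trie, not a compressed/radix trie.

65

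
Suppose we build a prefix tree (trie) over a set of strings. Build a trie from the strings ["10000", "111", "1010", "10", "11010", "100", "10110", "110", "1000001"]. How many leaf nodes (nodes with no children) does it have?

5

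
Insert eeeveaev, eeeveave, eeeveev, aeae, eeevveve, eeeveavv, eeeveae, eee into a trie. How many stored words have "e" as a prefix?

Traverse to the node for "e", then collect every word in that subtree.
Words under "e": eee, eeeveae, eeeveaev, eeeveave, eeeveavv, eeeveev, eeevveve
Count: 7

7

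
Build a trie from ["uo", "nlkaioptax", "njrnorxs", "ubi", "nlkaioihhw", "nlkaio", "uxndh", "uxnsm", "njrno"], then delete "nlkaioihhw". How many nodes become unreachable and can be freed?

Walk "nlkaioihhw" from the leaf back toward the root, removing each node that no remaining word uses.
The suffix "ihhw" (4 nodes) is used only by "nlkaioihhw"; the node for "nlkaio" still has the child "p", so pruning stops there.
Nodes removed: 4

4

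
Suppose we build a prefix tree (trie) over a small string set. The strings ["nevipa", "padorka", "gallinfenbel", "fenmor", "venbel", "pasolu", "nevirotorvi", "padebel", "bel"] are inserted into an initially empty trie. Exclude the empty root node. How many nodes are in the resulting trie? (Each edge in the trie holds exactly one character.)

Insert word by word; a character creates a node only if that edge doesn't already exist:
  "nevipa" → 6 new (n, e, v, i, p, a)
  "padorka" → 7 new (p, a, d, o, r, k, a)
  "gallinfenbel" → 12 new (g, a, l, l, i, n, f, e, n, b, e, l)
  "fenmor" → 6 new (f, e, n, m, o, r)
  "venbel" → 6 new (v, e, n, b, e, l)
  "pasolu" → prefix "pa" already present; 4 new (s, o, l, u)
  "nevirotorvi" → prefix "nevi" already present; 7 new (r, o, t, o, r, v, i)
  "padebel" → prefix "pad" already present; 4 new (e, b, e, l)
  "bel" → 3 new (b, e, l)
Total nodes = 6 + 7 + 12 + 6 + 6 + 4 + 7 + 4 + 3 = 55

55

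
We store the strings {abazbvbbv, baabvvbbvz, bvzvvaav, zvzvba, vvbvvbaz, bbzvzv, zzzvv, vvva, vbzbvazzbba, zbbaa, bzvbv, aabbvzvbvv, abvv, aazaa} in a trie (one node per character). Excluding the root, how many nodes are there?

Insert word by word; a character creates a node only if that edge doesn't already exist:
  "abazbvbbv" → 9 new (a, b, a, z, b, v, b, b, v)
  "baabvvbbvz" → 10 new (b, a, a, b, v, v, b, b, v, z)
  "bvzvvaav" → prefix "b" already present; 7 new (v, z, v, v, a, a, v)
  "zvzvba" → 6 new (z, v, z, v, b, a)
  "vvbvvbaz" → 8 new (v, v, b, v, v, b, a, z)
  "bbzvzv" → prefix "b" already present; 5 new (b, z, v, z, v)
  "zzzvv" → prefix "z" already present; 4 new (z, z, v, v)
  "vvva" → prefix "vv" already present; 2 new (v, a)
  "vbzbvazzbba" → prefix "v" already present; 10 new (b, z, b, v, a, z, z, b, b, a)
  "zbbaa" → prefix "z" already present; 4 new (b, b, a, a)
  "bzvbv" → prefix "b" already present; 4 new (z, v, b, v)
  "aabbvzvbvv" → prefix "a" already present; 9 new (a, b, b, v, z, v, b, v, v)
  "abvv" → prefix "ab" already present; 2 new (v, v)
  "aazaa" → prefix "aa" already present; 3 new (z, a, a)
Total nodes = 9 + 10 + 7 + 6 + 8 + 5 + 4 + 2 + 10 + 4 + 4 + 9 + 2 + 3 = 83

83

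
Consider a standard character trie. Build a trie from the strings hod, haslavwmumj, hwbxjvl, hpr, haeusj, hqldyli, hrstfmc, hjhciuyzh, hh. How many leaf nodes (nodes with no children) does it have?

9

Leaves are exactly the stored words that no other stored word extends.
Those words: "haeusj", "haslavwmumj", "hh", "hjhciuyzh", "hod", "hpr", "hqldyli", "hrstfmc", "hwbxjvl"
Leaf count: 9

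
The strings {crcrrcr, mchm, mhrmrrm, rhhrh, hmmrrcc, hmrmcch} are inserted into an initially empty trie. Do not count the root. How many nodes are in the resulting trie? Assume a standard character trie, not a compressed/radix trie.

34

Insert word by word; a character creates a node only if that edge doesn't already exist:
  "crcrrcr" → 7 new (c, r, c, r, r, c, r)
  "mchm" → 4 new (m, c, h, m)
  "mhrmrrm" → prefix "m" already present; 6 new (h, r, m, r, r, m)
  "rhhrh" → 5 new (r, h, h, r, h)
  "hmmrrcc" → 7 new (h, m, m, r, r, c, c)
  "hmrmcch" → prefix "hm" already present; 5 new (r, m, c, c, h)
Total nodes = 7 + 4 + 6 + 5 + 7 + 5 = 34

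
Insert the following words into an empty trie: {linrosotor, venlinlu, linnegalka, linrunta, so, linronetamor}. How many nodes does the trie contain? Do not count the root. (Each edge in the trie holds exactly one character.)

Insert word by word; a character creates a node only if that edge doesn't already exist:
  "linrosotor" → 10 new (l, i, n, r, o, s, o, t, o, r)
  "venlinlu" → 8 new (v, e, n, l, i, n, l, u)
  "linnegalka" → prefix "lin" already present; 7 new (n, e, g, a, l, k, a)
  "linrunta" → prefix "linr" already present; 4 new (u, n, t, a)
  "so" → 2 new (s, o)
  "linronetamor" → prefix "linro" already present; 7 new (n, e, t, a, m, o, r)
Total nodes = 10 + 8 + 7 + 4 + 2 + 7 = 38

38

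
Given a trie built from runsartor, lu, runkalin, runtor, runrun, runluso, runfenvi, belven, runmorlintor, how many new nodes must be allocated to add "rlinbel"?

6

The longest prefix of "rlinbel" already in the trie is "r" (length 1).
New nodes needed: |"rlinbel"| − 1 = 7 − 1 = 6.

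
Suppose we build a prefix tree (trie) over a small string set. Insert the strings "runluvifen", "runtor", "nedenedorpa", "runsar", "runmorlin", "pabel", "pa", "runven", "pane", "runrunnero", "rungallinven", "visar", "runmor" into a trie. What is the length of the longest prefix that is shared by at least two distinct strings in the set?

6

Look for the deepest trie node that still has at least two words in its subtree.
"runmor" and "runmorlin" agree on "runmor" (6 characters) before diverging; nothing deeper is shared.
Longest shared-prefix length: 6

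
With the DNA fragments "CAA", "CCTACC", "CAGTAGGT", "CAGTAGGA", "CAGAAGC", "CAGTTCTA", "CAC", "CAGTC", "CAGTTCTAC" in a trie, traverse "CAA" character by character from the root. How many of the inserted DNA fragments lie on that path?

1

Check each prefix of "CAA" against the stored set — each match is an end-marker on the path.
Prefixes of the query that are stored words: "CAA"
Count: 1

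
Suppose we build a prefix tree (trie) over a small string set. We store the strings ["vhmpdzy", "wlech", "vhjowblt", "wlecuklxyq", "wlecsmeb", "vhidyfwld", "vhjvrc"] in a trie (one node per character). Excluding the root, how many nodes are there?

Count nodes per top-level branch (shared prefixes stored once):
  'v'-branch (vhidyfwld, vhjowblt, vhjvrc, vhmpdzy): 23 nodes
  'w'-branch (wlech, wlecsmeb, wlecuklxyq): 15 nodes
Sum: 38

38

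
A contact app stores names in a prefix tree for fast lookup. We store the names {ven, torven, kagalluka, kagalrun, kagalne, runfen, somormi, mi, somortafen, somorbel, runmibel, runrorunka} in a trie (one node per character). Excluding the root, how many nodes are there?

58

Insert word by word; a character creates a node only if that edge doesn't already exist:
  "ven" → 3 new (v, e, n)
  "torven" → 6 new (t, o, r, v, e, n)
  "kagalluka" → 9 new (k, a, g, a, l, l, u, k, a)
  "kagalrun" → prefix "kagal" already present; 3 new (r, u, n)
  "kagalne" → prefix "kagal" already present; 2 new (n, e)
  "runfen" → 6 new (r, u, n, f, e, n)
  "somormi" → 7 new (s, o, m, o, r, m, i)
  "mi" → 2 new (m, i)
  "somortafen" → prefix "somor" already present; 5 new (t, a, f, e, n)
  "somorbel" → prefix "somor" already present; 3 new (b, e, l)
  "runmibel" → prefix "run" already present; 5 new (m, i, b, e, l)
  "runrorunka" → prefix "run" already present; 7 new (r, o, r, u, n, k, a)
Total nodes = 3 + 6 + 9 + 3 + 2 + 6 + 7 + 2 + 5 + 3 + 5 + 7 = 58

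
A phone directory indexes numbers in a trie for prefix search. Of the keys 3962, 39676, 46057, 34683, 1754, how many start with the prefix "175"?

1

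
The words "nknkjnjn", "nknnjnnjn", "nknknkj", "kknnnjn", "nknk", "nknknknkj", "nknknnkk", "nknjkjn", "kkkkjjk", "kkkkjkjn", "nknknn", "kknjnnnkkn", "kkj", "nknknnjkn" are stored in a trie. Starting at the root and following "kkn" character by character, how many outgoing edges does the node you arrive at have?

2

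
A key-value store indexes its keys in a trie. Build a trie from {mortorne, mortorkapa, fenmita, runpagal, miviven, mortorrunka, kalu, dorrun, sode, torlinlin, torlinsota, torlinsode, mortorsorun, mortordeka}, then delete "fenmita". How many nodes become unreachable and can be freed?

7

A node on "fenmita"'s path can go only if nothing else ends at it or branches off below it.
No other word shares any prefix with "fenmita", so all 7 of its nodes go.
Nodes removed: 7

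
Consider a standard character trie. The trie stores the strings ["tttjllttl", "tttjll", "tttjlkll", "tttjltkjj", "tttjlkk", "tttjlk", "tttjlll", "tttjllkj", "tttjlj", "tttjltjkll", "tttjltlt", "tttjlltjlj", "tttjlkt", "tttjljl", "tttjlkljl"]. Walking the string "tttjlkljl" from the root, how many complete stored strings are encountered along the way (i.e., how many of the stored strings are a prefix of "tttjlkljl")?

2

Check each prefix of "tttjlkljl" against the stored set — each match is an end-marker on the path.
Prefixes of the query that are stored words: "tttjlk", "tttjlkljl"
Count: 2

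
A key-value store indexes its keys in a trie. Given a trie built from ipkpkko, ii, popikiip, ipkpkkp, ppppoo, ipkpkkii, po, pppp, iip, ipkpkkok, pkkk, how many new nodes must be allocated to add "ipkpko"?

"ipkpk" is already a path in the trie; the remaining "o" must be added.
So 6 − 5 = 1 new nodes.

1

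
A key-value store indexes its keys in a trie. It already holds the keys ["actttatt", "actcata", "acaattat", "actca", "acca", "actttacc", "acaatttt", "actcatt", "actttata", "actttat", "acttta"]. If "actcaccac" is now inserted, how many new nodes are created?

"actca" is already a path in the trie; the remaining "ccac" must be added.
Each of the 4 remaining characters creates one node.

4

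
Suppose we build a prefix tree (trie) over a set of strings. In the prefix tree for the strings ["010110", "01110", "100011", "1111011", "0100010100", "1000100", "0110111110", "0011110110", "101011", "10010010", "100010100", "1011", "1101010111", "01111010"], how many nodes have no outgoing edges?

14

Leaves are exactly the stored words that no other stored word extends.
Those words: "0011110110", "0100010100", "010110", "0110111110", "01110", "01111010", "1000100", "100010100", "100011", "10010010", "101011", "1011", "1101010111", "1111011"
Leaf count: 14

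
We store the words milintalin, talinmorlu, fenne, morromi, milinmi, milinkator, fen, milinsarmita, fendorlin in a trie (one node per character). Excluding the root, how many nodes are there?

Insert word by word; a character creates a node only if that edge doesn't already exist:
  "milintalin" → 10 new (m, i, l, i, n, t, a, l, i, n)
  "talinmorlu" → 10 new (t, a, l, i, n, m, o, r, l, u)
  "fenne" → 5 new (f, e, n, n, e)
  "morromi" → prefix "m" already present; 6 new (o, r, r, o, m, i)
  "milinmi" → prefix "milin" already present; 2 new (m, i)
  "milinkator" → prefix "milin" already present; 5 new (k, a, t, o, r)
  "fen" → prefix "fen" already present; 0 new (none)
  "milinsarmita" → prefix "milin" already present; 7 new (s, a, r, m, i, t, a)
  "fendorlin" → prefix "fen" already present; 6 new (d, o, r, l, i, n)
Total nodes = 10 + 10 + 5 + 6 + 2 + 5 + 0 + 7 + 6 = 51

51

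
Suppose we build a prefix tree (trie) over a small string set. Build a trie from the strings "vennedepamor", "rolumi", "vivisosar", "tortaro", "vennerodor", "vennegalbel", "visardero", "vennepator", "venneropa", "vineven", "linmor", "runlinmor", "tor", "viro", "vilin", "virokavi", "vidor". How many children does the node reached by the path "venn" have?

1

The children of the "venn" node are the distinct next characters among strings starting with "venn".
Distinct next characters after "venn": e.
That node has 1 child edge.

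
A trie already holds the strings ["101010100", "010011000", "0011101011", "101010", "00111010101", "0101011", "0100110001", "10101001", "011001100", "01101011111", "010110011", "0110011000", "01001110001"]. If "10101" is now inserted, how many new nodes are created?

"10101" is already a full path in the trie; only an end-marker is added.
No new nodes are needed: 0.

0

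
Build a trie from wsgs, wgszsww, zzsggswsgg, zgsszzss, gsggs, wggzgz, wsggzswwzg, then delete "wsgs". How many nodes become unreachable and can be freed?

1

A node on "wsgs"'s path can go only if nothing else ends at it or branches off below it.
The suffix "s" (1 node) is used only by "wsgs"; the node for "wsg" still has the child "g", so pruning stops there.
Nodes removed: 1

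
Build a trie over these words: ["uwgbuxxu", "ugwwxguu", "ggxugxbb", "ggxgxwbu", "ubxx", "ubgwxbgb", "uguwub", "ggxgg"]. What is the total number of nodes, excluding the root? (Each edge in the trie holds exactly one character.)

42

Trace insertions, counting only characters that open a new branch:
  "uwgbuxxu" → 8 new (u, w, g, b, u, x, x, u)
  "ugwwxguu" → prefix "u" already present; 7 new (g, w, w, x, g, u, u)
  "ggxugxbb" → 8 new (g, g, x, u, g, x, b, b)
  "ggxgxwbu" → prefix "ggx" already present; 5 new (g, x, w, b, u)
  "ubxx" → prefix "u" already present; 3 new (b, x, x)
  "ubgwxbgb" → prefix "ub" already present; 6 new (g, w, x, b, g, b)
  "uguwub" → prefix "ug" already present; 4 new (u, w, u, b)
  "ggxgg" → prefix "ggxg" already present; 1 new (g)
Total nodes = 8 + 7 + 8 + 5 + 3 + 6 + 4 + 1 = 42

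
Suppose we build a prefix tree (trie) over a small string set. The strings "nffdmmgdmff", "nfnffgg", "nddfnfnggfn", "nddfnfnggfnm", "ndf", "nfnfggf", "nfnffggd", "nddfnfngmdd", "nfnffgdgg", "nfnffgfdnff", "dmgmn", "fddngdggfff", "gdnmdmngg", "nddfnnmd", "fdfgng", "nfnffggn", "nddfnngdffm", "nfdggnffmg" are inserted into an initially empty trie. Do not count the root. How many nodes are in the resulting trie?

89

For each word, the new-node count is its length minus the longest prefix already in the trie:
  "nffdmmgdmff" → 11 new (n, f, f, d, m, m, g, d, m, f, f)
  "nfnffgg" → prefix "nf" already present; 5 new (n, f, f, g, g)
  "nddfnfnggfn" → prefix "n" already present; 10 new (d, d, f, n, f, n, g, g, f, n)
  "nddfnfnggfnm" → prefix "nddfnfnggfn" already present; 1 new (m)
  "ndf" → prefix "nd" already present; 1 new (f)
  "nfnfggf" → prefix "nfnf" already present; 3 new (g, g, f)
  "nfnffggd" → prefix "nfnffgg" already present; 1 new (d)
  "nddfnfngmdd" → prefix "nddfnfng" already present; 3 new (m, d, d)
  "nfnffgdgg" → prefix "nfnffg" already present; 3 new (d, g, g)
  "nfnffgfdnff" → prefix "nfnffg" already present; 5 new (f, d, n, f, f)
  "dmgmn" → 5 new (d, m, g, m, n)
  "fddngdggfff" → 11 new (f, d, d, n, g, d, g, g, f, f, f)
  "gdnmdmngg" → 9 new (g, d, n, m, d, m, n, g, g)
  "nddfnnmd" → prefix "nddfn" already present; 3 new (n, m, d)
  "fdfgng" → prefix "fd" already present; 4 new (f, g, n, g)
  "nfnffggn" → prefix "nfnffgg" already present; 1 new (n)
  "nddfnngdffm" → prefix "nddfnn" already present; 5 new (g, d, f, f, m)
  "nfdggnffmg" → prefix "nf" already present; 8 new (d, g, g, n, f, f, m, g)
Total nodes = 11 + 5 + 10 + 1 + 1 + 3 + 1 + 3 + 3 + 5 + 5 + 11 + 9 + 3 + 4 + 1 + 5 + 8 = 89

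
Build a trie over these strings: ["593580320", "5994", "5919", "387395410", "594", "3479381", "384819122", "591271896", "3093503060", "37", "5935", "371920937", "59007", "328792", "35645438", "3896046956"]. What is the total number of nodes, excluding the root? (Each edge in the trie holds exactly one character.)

82

Insert word by word; a character creates a node only if that edge doesn't already exist:
  "593580320" → 9 new (5, 9, 3, 5, 8, 0, 3, 2, 0)
  "5994" → prefix "59" already present; 2 new (9, 4)
  "5919" → prefix "59" already present; 2 new (1, 9)
  "387395410" → 9 new (3, 8, 7, 3, 9, 5, 4, 1, 0)
  "594" → prefix "59" already present; 1 new (4)
  "3479381" → prefix "3" already present; 6 new (4, 7, 9, 3, 8, 1)
  "384819122" → prefix "38" already present; 7 new (4, 8, 1, 9, 1, 2, 2)
  "591271896" → prefix "591" already present; 6 new (2, 7, 1, 8, 9, 6)
  "3093503060" → prefix "3" already present; 9 new (0, 9, 3, 5, 0, 3, 0, 6, 0)
  "37" → prefix "3" already present; 1 new (7)
  "5935" → prefix "5935" already present; 0 new (none)
  "371920937" → prefix "37" already present; 7 new (1, 9, 2, 0, 9, 3, 7)
  "59007" → prefix "59" already present; 3 new (0, 0, 7)
  "328792" → prefix "3" already present; 5 new (2, 8, 7, 9, 2)
  "35645438" → prefix "3" already present; 7 new (5, 6, 4, 5, 4, 3, 8)
  "3896046956" → prefix "38" already present; 8 new (9, 6, 0, 4, 6, 9, 5, 6)
Total nodes = 9 + 2 + 2 + 9 + 1 + 6 + 7 + 6 + 9 + 1 + 0 + 7 + 3 + 5 + 7 + 8 = 82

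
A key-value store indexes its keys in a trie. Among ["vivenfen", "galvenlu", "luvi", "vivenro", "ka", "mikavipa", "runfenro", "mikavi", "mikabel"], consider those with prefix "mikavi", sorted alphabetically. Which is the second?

mikavipa

Words with prefix "mikavi", in lexicographic order: "mikavi", "mikavipa"
The 2nd is mikavipa.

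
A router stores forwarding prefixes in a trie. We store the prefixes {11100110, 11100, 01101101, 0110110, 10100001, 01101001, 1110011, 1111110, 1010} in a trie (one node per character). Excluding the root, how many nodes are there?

For each word, the new-node count is its length minus the longest prefix already in the trie:
  "11100110" → 8 new (1, 1, 1, 0, 0, 1, 1, 0)
  "11100" → prefix "11100" already present; 0 new (none)
  "01101101" → 8 new (0, 1, 1, 0, 1, 1, 0, 1)
  "0110110" → prefix "0110110" already present; 0 new (none)
  "10100001" → prefix "1" already present; 7 new (0, 1, 0, 0, 0, 0, 1)
  "01101001" → prefix "01101" already present; 3 new (0, 0, 1)
  "1110011" → prefix "1110011" already present; 0 new (none)
  "1111110" → prefix "111" already present; 4 new (1, 1, 1, 0)
  "1010" → prefix "1010" already present; 0 new (none)
Total nodes = 8 + 0 + 8 + 0 + 7 + 3 + 0 + 4 + 0 = 30

30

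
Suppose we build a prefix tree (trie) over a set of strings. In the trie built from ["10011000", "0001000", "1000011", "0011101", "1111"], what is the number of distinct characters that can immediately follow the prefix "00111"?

The children of the "00111" node are the distinct next characters among strings starting with "00111".
Characters that immediately follow "00111" among the stored strings: {0}.
That node has 1 child edge.

1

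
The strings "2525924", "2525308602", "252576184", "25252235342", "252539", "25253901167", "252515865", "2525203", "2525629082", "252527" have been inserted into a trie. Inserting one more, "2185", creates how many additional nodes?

3

Walking "2185" from the root, the first 1 characters ("2") follow existing edges; "1" is the first miss.
So 4 − 1 = 3 new nodes.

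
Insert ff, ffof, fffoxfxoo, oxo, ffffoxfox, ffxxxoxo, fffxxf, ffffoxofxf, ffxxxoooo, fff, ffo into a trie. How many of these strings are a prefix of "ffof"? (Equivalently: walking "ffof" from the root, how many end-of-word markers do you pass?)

Check each prefix of "ffof" against the stored set — each match is an end-marker on the path.
Prefixes of the query that are stored words: "ff", "ffo", "ffof"
Count: 3

3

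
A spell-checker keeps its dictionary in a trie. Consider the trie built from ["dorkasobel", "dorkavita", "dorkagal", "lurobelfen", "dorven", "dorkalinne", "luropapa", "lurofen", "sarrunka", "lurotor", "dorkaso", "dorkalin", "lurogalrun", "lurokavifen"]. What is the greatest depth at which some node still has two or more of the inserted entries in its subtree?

8

The deepest shared node is where two words last agree before diverging.
"dorkalin" and "dorkalinne" agree on "dorkalin" (8 characters) before diverging; nothing deeper is shared.
Longest shared-prefix length: 8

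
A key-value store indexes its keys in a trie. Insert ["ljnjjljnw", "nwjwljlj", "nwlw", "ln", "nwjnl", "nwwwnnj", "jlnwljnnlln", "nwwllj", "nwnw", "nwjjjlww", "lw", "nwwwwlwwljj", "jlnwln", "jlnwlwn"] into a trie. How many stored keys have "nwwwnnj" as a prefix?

1

Traverse to the node for "nwwwnnj", then collect every word in that subtree.
Words under "nwwwnnj": nwwwnnj
Count: 1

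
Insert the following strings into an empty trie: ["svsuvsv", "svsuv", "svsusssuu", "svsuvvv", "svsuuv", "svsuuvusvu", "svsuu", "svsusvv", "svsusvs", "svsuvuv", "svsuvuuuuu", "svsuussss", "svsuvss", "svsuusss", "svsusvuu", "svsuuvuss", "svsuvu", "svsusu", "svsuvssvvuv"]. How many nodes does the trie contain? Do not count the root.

42

Trace insertions, counting only characters that open a new branch:
  "svsuvsv" → 7 new (s, v, s, u, v, s, v)
  "svsuv" → prefix "svsuv" already present; 0 new (none)
  "svsusssuu" → prefix "svsu" already present; 5 new (s, s, s, u, u)
  "svsuvvv" → prefix "svsuv" already present; 2 new (v, v)
  "svsuuv" → prefix "svsu" already present; 2 new (u, v)
  "svsuuvusvu" → prefix "svsuuv" already present; 4 new (u, s, v, u)
  "svsuu" → prefix "svsuu" already present; 0 new (none)
  "svsusvv" → prefix "svsus" already present; 2 new (v, v)
  "svsusvs" → prefix "svsusv" already present; 1 new (s)
  "svsuvuv" → prefix "svsuv" already present; 2 new (u, v)
  "svsuvuuuuu" → prefix "svsuvu" already present; 4 new (u, u, u, u)
  "svsuussss" → prefix "svsuu" already present; 4 new (s, s, s, s)
  "svsuvss" → prefix "svsuvs" already present; 1 new (s)
  "svsuusss" → prefix "svsuusss" already present; 0 new (none)
  "svsusvuu" → prefix "svsusv" already present; 2 new (u, u)
  "svsuuvuss" → prefix "svsuuvus" already present; 1 new (s)
  "svsuvu" → prefix "svsuvu" already present; 0 new (none)
  "svsusu" → prefix "svsus" already present; 1 new (u)
  "svsuvssvvuv" → prefix "svsuvss" already present; 4 new (v, v, u, v)
Total nodes = 7 + 0 + 5 + 2 + 2 + 4 + 0 + 2 + 1 + 2 + 4 + 4 + 1 + 0 + 2 + 1 + 0 + 1 + 4 = 42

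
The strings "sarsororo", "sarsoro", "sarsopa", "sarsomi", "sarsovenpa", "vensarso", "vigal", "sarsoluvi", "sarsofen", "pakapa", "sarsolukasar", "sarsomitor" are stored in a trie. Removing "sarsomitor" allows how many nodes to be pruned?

Walk "sarsomitor" from the leaf back toward the root, removing each node that no remaining word uses.
The suffix "tor" (3 nodes) is used only by "sarsomitor"; "sarsomi" is itself a stored word, so pruning stops there.
Nodes removed: 3

3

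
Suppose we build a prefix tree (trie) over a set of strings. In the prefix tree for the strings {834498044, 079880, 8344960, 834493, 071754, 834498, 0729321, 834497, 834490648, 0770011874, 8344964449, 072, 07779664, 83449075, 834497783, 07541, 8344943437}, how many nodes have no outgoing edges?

A leaf is a node with no children — equivalently, the end of a word that is not a proper prefix of any other stored word.
Those words: "071754", "0729321", "07541", "0770011874", "07779664", "079880", "834490648", "83449075", "834493", "8344943437", "8344960", "8344964449", "834497783", "834498044"
Leaf count: 14

14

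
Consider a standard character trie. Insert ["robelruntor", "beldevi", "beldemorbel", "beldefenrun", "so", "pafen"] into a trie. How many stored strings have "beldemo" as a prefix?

Filter for entries beginning with "beldemo":
Words under "beldemo": beldemorbel
Count: 1

1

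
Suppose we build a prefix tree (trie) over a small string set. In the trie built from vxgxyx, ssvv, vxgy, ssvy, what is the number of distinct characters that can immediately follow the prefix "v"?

Follow the path "v" to its node, then look at its outgoing edges.
Characters that immediately follow "v" among the stored strings: {x}.
That node has 1 child edge.

1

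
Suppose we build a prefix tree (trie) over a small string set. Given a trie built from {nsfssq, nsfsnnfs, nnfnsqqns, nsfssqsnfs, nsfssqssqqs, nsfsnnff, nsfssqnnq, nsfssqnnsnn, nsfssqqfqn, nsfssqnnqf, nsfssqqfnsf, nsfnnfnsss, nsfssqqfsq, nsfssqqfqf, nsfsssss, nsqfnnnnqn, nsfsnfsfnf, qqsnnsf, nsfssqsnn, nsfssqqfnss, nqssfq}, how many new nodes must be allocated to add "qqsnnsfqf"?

2

Walking "qqsnnsfqf" from the root, the first 7 characters ("qqsnnsf") follow existing edges; "q" is the first miss.
New nodes needed: |"qqsnnsfqf"| − 7 = 9 − 7 = 2.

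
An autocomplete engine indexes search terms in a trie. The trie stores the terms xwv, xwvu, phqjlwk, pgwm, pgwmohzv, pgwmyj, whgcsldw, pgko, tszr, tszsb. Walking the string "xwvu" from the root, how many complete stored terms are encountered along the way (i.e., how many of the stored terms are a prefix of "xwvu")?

Traverse "xwvu" character by character; count nodes along the way that are marked as word ends.
Prefixes of the query that are stored words: "xwv", "xwvu"
Count: 2

2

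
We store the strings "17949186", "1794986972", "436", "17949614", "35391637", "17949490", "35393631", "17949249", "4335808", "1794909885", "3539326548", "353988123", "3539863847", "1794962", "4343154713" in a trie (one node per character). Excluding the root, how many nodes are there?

Count nodes per top-level branch (shared prefixes stored once):
  '1'-branch (1794909885, 17949186, 17949249, 17949490, 17949614, 1794962, 1794986972): 28 nodes
  '3'-branch (35391637, 3539326548, 35393631, 3539863847, 353988123): 27 nodes
  '4'-branch (4335808, 4343154713, 436): 16 nodes
Sum: 71

71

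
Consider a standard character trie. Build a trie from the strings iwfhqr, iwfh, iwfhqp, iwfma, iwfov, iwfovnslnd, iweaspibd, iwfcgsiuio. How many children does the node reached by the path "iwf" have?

4

Walk "iwf" from the root, arriving at one node.
Characters that immediately follow "iwf" among the stored strings: {c, h, m, o}.
That node has 4 child edges.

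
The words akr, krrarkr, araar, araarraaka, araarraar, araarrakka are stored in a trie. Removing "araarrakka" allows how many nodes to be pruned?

A node on "araarrakka"'s path can go only if nothing else ends at it or branches off below it.
The suffix "kka" (3 nodes) is used only by "araarrakka"; the node for "araarra" still has the child "a", so pruning stops there.
Nodes removed: 3

3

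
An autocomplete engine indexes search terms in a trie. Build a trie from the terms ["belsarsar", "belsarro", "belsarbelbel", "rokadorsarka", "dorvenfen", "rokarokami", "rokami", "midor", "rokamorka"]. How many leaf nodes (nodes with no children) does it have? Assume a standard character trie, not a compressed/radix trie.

A leaf is a node with no children — equivalently, the end of a word that is not a proper prefix of any other stored word.
Those words: "belsarbelbel", "belsarro", "belsarsar", "dorvenfen", "midor", "rokadorsarka", "rokami", "rokamorka", "rokarokami"
Leaf count: 9

9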